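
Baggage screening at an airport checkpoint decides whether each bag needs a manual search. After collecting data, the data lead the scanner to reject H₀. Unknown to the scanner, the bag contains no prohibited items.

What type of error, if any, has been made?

The conventional null hypothesis here is that the bag contains no prohibited items.
H₀ was rejected, but H₀ is actually true.
Rejecting a true null hypothesis is a Type I error (false positive).

Type I error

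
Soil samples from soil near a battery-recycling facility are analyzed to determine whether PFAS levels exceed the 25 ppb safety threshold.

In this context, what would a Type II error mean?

A Type II error would mean concluding that the PFAS concentration is at or below 25 ppb (safe) (or at least failing to establish that the PFAS concentration exceeds 25 ppb) when in fact the PFAS concentration exceeds 25 ppb.

With the conventional null hypothesis that the PFAS concentration is at or below 25 ppb (safe):
A Type II error is failing to reject H₀ when H₀ is false.
Here that means certifying the site as safe when actually the PFAS concentration exceeds 25 ppb.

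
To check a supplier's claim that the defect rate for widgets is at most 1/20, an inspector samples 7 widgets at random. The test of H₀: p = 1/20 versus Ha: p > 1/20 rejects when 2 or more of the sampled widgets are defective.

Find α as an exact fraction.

28403547/640000000

α = P(reject H₀ | H₀ true) = P(K ≥ 2 | p = 1/20), K ~ Binomial(7, 1/20).
α = 1 − P(K ≤ 1) = 1 − 611596453/640000000 = 28403547/640000000.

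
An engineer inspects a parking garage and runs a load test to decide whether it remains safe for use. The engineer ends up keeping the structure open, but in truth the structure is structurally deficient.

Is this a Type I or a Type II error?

The null hypothesis here is that the structure meets the required load capacity (safe).
'Keeping the structure open' corresponds to failing to reject H₀.
H₀ was not rejected but H₀ is false — a Type II error (false negative).

Type II error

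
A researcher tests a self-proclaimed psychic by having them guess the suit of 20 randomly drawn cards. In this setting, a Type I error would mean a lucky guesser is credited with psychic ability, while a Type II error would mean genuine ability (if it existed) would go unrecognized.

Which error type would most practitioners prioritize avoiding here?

Type I error

The Type I consequence (a lucky guesser is credited with psychic ability) is more severe than the Type II consequence (genuine ability (if it existed) would go unrecognized).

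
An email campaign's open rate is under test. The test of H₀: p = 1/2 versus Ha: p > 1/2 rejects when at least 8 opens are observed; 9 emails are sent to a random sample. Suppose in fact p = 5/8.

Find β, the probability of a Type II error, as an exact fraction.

β = P(fail to reject H₀ | Ha true) = P(Y ≤ 7 | p = 5/8), Y ~ Binomial(9, 5/8).
Summing C(9,j)·(5/8)^j·(3/8)^{9-j} for j = 0..7 gives 3803679/4194304.

3803679/4194304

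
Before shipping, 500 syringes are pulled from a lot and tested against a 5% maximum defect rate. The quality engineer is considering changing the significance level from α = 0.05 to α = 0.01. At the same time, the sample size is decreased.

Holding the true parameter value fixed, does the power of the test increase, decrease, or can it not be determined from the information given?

Tightening α shrinks the rejection region. When Ha holds, fewer sample outcomes clear the stricter threshold, so more fall in the acceptance region. With less data the test statistic is noisier; under Ha, more outcomes land inside the acceptance region. Both changes push β in the same direction.
Since power = 1 − β and β increases, power decreases.

It decreases.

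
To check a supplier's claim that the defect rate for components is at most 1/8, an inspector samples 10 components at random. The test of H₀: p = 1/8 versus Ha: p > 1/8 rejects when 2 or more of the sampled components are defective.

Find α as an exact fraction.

Under H₀, X ~ Binomial(10, 1/8); the Type I error rate is P(X ≥ 2).
Computing the lower-tail complement: 1 − 686011319/1073741824 = 387730505/1073741824.

387730505/1073741824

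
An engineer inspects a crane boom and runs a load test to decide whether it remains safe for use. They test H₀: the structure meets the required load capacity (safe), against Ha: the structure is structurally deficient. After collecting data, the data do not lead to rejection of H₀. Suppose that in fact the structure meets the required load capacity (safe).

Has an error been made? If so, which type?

The test retained a true H₀ — the decision matches the true state.

Neither — the decision is correct.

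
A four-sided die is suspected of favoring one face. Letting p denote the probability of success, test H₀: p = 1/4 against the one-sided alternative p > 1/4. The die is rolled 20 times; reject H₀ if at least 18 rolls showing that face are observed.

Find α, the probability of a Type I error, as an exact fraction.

1771/1099511627776

Under H₀, X ~ Binomial(20, 1/4), and α = P(X ≥ 18).
Adding the binomial terms for j = 18 through 20 with p = 1/4 yields 1771/1099511627776.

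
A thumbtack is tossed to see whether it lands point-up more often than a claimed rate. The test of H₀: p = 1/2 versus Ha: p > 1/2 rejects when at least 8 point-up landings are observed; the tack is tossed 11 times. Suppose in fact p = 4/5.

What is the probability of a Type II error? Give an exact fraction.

A Type II error is failing to reject when Ha holds: with p = 4/5, β = P(S ≤ 7).
Summing C(11,j)·(4/5)^j·(1/5)^{11-j} for j = 0..7 gives 12589/78125.

12589/78125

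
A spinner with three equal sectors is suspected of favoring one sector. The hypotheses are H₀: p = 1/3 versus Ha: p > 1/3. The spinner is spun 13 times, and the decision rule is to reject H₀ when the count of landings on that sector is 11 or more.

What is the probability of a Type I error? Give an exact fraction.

The Type I error probability is α = P(S ≥ 11) computed under H₀, where S ~ Binomial(13, 1/3).
Summing C(13,j)(1/3)^j(2/3)^{13−j} for j = 11,…,13 gives 113/531441.

113/531441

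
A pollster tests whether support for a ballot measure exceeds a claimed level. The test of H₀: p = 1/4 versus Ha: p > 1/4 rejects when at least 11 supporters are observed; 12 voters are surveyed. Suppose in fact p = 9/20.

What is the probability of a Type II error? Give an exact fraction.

Under the alternative p = 9/20, Y ~ Binomial(12, 9/20); β is the probability the test does not reject, P(Y < 11).
Equivalently, β = 1 − P(Y ≥ 11) = 4091575270595131/4096000000000000.

4091575270595131/4096000000000000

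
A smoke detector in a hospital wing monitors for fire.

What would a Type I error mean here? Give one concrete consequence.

A Type I error would mean concluding that there is a fire when in fact there is no fire. Consequence: the building is evacuated for a false alarm, disrupting work.

With the conventional null hypothesis that there is no fire:
A Type I error is rejecting H₀ when H₀ is true.
Here that means sounding the alarm and evacuating the building when actually there is no fire.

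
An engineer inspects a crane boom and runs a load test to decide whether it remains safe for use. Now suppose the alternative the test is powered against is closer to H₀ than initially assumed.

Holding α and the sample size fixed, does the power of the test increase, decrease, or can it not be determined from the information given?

It decreases.

A smaller departure from H₀ means the test statistic under Ha is distributed closer to where it would be under H₀; rejection becomes less likely.
Since power = 1 − β and β increases, power decreases.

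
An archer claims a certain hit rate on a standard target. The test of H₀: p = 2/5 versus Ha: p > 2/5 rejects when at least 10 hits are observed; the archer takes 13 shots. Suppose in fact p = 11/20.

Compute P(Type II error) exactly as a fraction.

β = P(fail to reject H₀ | Ha true) = P(K ≤ 9 | p = 11/20), K ~ Binomial(13, 11/20).
Summing C(13,j)·(11/20)^j·(9/20)^{13-j} for j = 0..9 gives 1857697115702463/2048000000000000.

1857697115702463/2048000000000000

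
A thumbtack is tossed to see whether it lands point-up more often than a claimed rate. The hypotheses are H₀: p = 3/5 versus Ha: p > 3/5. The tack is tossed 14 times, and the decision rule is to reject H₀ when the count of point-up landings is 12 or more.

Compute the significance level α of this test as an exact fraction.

The Type I error probability is α = P(Y ≥ 12) computed under H₀, where Y ~ Binomial(14, 3/5).
P(Y ≥ 12) = Σ_{j=12}^{14} C(14,j)·(3/5)^j·(2/5)^{14-j} = 242868537/6103515625.

242868537/6103515625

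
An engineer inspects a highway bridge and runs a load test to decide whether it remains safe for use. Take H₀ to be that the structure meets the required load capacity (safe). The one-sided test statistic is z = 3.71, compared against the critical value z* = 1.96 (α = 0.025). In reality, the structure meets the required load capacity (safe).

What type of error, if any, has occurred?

Since z = 3.71 > z* = 1.96, H₀ is rejected.
H₀ is true (actually the structure meets the required load capacity (safe)).
Rejecting a true H₀ is a Type I error.

Type I error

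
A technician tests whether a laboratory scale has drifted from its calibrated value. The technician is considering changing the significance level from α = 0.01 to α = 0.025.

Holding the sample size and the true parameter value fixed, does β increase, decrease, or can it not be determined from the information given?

A larger α widens the rejection region, so when the alternative is true more outcomes lead to rejection — failing to reject becomes less likely.

It decreases.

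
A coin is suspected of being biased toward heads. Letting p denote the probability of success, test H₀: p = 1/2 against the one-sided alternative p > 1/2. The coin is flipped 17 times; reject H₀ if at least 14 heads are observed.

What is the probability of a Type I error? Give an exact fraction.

417/65536

α = P(reject H₀ | H₀ true) = P(X ≥ 14 | p = 1/2), with X ~ Binomial(17, 1/2).
P(X ≥ 14) = [C(17,14) + C(17,15) + C(17,16) + C(17,17)] / 2^17 = (680 + 136 + 17 + 1) / 131072 = 834/131072 = 417/65536.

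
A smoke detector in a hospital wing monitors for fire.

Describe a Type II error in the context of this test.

With the conventional null hypothesis that there is no fire:
A Type II error is failing to reject H₀ when H₀ is false.
Here that means remaining silent when actually there is a fire.

A Type II error would mean concluding that there is no fire (or at least failing to establish that there is a fire) when in fact there is a fire.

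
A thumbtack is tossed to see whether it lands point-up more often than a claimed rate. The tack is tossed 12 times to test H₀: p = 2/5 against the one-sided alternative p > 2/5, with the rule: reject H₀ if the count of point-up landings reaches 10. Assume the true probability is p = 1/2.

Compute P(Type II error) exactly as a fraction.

A Type II error is failing to reject when Ha holds: with p = 1/2, β = P(S ≤ 9).
Equivalently, β = 1 − P(S ≥ 10) = 4017/4096.

4017/4096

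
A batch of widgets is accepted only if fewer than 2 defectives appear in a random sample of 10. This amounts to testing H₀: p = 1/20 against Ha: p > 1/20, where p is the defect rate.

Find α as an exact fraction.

882056764409/10240000000000

Under H₀, S ~ Binomial(10, 1/20); the Type I error rate is P(S ≥ 2).
Computing the lower-tail complement: 1 − 9357943235591/10240000000000 = 882056764409/10240000000000.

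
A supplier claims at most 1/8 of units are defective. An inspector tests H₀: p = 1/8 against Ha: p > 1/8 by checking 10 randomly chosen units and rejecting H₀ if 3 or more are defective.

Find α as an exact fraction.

32078615/268435456

α = P(reject H₀ | H₀ true) = P(K ≥ 3 | p = 1/8), K ~ Binomial(10, 1/8).
Via the complement, α = 1 − Σ_{j=0}^{2} C(10,j)(1/8)^j(7/8)^{10-j} = 32078615/268435456.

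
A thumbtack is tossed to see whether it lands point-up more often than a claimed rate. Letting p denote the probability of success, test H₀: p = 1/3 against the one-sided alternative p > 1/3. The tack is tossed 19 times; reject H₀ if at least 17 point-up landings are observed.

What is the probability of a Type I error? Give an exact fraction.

241/387420489

Under H₀, K ~ Binomial(19, 1/3), and α = P(K ≥ 17).
Adding the binomial terms for j = 17 through 19 with p = 1/3 yields 241/387420489.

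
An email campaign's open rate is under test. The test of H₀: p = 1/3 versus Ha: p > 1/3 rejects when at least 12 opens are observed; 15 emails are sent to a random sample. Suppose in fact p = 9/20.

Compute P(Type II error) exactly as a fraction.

8140171073330835209/8192000000000000000

Under the alternative p = 9/20, S ~ Binomial(15, 9/20); β is the probability the test does not reject, P(S < 12).
Equivalently, β = 1 − P(S ≥ 12) = 8140171073330835209/8192000000000000000.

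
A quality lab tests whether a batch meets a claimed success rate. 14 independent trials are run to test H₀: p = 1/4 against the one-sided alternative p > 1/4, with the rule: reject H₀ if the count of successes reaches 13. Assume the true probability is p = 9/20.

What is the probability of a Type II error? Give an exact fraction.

1637985675869982373/1638400000000000000

β = P(fail to reject H₀ | Ha true) = P(S ≤ 12 | p = 9/20), S ~ Binomial(14, 9/20).
Adding the binomial probabilities P(S=0)+…+P(S=12) at p = 9/20 gives 1637985675869982373/1638400000000000000.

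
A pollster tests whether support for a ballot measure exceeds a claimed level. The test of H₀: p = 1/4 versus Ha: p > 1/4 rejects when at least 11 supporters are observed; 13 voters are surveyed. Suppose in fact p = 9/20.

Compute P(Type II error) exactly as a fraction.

β = P(fail to reject H₀ | Ha true) = P(X ≤ 10 | p = 9/20), X ~ Binomial(13, 9/20).
Equivalently, β = 1 − P(X ≥ 11) = 40790448134932573/40960000000000000.

40790448134932573/40960000000000000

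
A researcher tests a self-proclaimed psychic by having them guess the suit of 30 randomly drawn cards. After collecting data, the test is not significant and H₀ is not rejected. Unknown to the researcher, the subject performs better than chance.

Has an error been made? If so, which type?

The conventional null hypothesis here is that the subject is guessing at random (p = 1/4).
H₀ was not rejected, but H₀ is actually false.
Failing to reject a false null hypothesis is a Type II error (false negative).

Type II error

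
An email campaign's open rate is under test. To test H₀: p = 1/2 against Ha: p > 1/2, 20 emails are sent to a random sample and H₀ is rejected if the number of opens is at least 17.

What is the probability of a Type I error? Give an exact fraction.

1351/1048576

Under H₀, X ~ Binomial(20, 1/2), and α = P(X ≥ 17).
Summing the upper tail: (1140 + 190 + 20 + 1) / 2^20 = 1351/1048576.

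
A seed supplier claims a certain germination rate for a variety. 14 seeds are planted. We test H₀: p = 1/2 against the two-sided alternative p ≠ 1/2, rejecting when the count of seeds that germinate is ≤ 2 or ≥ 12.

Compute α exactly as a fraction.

53/4096

The significance level is the null-hypothesis probability of the rejection region {≤2} ∪ {≥12}.
Each tail has probability (1 + 14 + 91)/16384; doubling gives α = 212/16384 = 53/4096.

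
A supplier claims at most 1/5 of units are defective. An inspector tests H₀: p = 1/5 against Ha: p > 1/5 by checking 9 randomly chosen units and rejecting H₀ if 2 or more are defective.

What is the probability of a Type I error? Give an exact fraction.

The significance level is the probability, assuming p = 1/5, of seeing 2 or more defectives in 9 draws.
α = 1 − P(Y ≤ 1) = 1 − 851968/1953125 = 1101157/1953125.

1101157/1953125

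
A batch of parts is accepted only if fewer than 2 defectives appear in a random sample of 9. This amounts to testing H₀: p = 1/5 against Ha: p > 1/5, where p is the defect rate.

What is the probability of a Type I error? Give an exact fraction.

α = P(reject H₀ | H₀ true) = P(K ≥ 2 | p = 1/5), K ~ Binomial(9, 1/5).
α = 1 − P(K ≤ 1) = 1 − 851968/1953125 = 1101157/1953125.

1101157/1953125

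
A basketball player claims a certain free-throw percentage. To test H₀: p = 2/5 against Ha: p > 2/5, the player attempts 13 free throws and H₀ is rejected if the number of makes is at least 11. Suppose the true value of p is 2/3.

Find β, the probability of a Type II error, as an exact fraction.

β = P(fail to reject H₀ | Ha true) = P(X ≤ 10 | p = 2/3), X ~ Binomial(13, 2/3).
Adding the binomial probabilities P(X=0)+…+P(X=10) at p = 2/3 gives 50857/59049.

50857/59049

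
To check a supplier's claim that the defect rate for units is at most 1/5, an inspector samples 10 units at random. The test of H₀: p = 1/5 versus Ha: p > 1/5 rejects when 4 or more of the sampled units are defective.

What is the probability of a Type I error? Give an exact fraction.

The significance level is the probability, assuming p = 1/5, of seeing 4 or more defectives in 10 draws.
α = 1 − P(X ≤ 3) = 1 − 8585216/9765625 = 1180409/9765625.

1180409/9765625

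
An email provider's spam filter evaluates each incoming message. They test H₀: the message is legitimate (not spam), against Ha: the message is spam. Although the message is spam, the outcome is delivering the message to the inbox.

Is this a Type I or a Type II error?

'Delivering the message to the inbox' corresponds to failing to reject H₀.
H₀ was not rejected but H₀ is false — a Type II error (false negative).

Type II error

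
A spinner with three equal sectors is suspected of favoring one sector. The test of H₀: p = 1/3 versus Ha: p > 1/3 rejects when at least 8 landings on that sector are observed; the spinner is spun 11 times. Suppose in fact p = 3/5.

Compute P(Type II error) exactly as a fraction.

6872224/9765625

A Type II error is failing to reject when Ha holds: with p = 3/5, β = P(S ≤ 7).
Summing C(11,j)·(3/5)^j·(2/5)^{11-j} for j = 0..7 gives 6872224/9765625.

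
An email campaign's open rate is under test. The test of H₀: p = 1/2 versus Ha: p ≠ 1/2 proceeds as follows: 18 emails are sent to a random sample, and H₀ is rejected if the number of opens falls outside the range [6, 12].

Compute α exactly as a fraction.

Under H₀, X ~ Binomial(18, 1/2); α is the probability of landing in either tail, P(X ≤ 5) + P(X ≥ 13).
By symmetry, α = 2·P(X ≤ 5) = 2·(1 + 18 + 153 + 816 + 3060 + 8568)/262144 = 25232/262144 = 1577/16384.

1577/16384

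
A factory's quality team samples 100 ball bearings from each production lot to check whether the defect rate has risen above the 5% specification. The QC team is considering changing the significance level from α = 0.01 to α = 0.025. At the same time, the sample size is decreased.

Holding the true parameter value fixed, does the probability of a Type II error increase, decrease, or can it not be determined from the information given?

Cannot be determined from the information given.

The first change alone would make β decrease; the second alone would make β increase. Which effect dominates depends on the magnitudes, which are not given.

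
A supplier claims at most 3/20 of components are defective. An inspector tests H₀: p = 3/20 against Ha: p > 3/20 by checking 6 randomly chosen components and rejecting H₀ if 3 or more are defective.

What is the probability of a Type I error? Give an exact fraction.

302967/6400000

α = P(reject H₀ | H₀ true) = P(Y ≥ 3 | p = 3/20), Y ~ Binomial(6, 3/20).
Via the complement, α = 1 − Σ_{j=0}^{2} C(6,j)(3/20)^j(17/20)^{6-j} = 302967/6400000.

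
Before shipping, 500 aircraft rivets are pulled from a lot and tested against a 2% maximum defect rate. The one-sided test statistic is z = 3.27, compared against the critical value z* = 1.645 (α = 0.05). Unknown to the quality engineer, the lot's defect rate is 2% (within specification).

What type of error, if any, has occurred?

Type I error

The conventional null hypothesis is that the lot's defect rate is 2% (within specification).
Since z = 3.27 > z* = 1.645, H₀ is rejected.
H₀ is true (actually the lot's defect rate is 2% (within specification)).
Rejecting a true H₀ is a Type I error.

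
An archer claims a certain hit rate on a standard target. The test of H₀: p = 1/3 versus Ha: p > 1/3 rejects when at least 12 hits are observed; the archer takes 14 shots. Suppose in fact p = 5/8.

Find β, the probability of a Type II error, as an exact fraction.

A Type II error is failing to reject when Ha holds: with p = 5/8, β = P(K ≤ 11).
Equivalently, β = 1 − P(K ≥ 12) = 2070361146177/2199023255552.

2070361146177/2199023255552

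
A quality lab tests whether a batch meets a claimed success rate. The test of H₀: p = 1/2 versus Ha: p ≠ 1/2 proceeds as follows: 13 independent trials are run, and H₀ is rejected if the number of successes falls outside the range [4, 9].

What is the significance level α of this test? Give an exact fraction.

α = P(K ≤ 3 or K ≥ 10 | p = 1/2), K ~ Binomial(13, 1/2).
Each tail has probability (1 + 13 + 78 + 286)/8192; doubling gives α = 756/8192 = 189/2048.

189/2048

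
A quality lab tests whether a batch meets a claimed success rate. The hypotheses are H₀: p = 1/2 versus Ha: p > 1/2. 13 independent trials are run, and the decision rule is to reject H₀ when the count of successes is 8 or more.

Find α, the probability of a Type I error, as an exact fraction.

α = P(reject H₀ | H₀ true) = P(Y ≥ 8 | p = 1/2), with Y ~ Binomial(13, 1/2).
Summing the upper tail: (1287 + 715 + 286 + 78 + 13 + 1) / 2^13 = 2380/8192 = 595/2048.

595/2048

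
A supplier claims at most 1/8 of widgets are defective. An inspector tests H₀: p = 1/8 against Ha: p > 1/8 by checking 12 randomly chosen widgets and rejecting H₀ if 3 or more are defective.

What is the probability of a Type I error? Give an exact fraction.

The significance level is the probability, assuming p = 1/8, of seeing 3 or more defectives in 12 draws.
Via the complement, α = 1 − Σ_{j=0}^{2} C(12,j)(1/8)^j(7/8)^{12-j} = 12506902185/68719476736.

12506902185/68719476736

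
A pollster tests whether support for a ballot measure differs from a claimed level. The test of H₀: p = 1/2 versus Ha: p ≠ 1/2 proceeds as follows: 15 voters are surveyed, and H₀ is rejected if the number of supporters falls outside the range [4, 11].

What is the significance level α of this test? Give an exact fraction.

Under H₀, K ~ Binomial(15, 1/2); α is the probability of landing in either tail, P(K ≤ 3) + P(K ≥ 12).
By symmetry, α = 2·P(K ≤ 3) = 2·(1 + 15 + 105 + 455)/32768 = 1152/32768 = 9/256.

9/256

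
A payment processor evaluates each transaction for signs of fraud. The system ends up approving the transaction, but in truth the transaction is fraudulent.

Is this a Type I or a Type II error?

Type II error

The null hypothesis here is that the transaction is legitimate.
'Approving the transaction' corresponds to failing to reject H₀.
H₀ was not rejected but H₀ is false — a Type II error (false negative).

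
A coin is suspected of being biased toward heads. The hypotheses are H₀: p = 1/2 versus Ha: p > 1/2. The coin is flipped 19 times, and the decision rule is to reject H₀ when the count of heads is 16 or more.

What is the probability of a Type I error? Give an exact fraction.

145/65536

Under H₀, X ~ Binomial(19, 1/2), and α = P(X ≥ 16).
P(X ≥ 16) = [C(19,16) + C(19,17) + C(19,18) + C(19,19)] / 2^19 = (969 + 171 + 19 + 1) / 524288 = 1160/524288 = 145/65536.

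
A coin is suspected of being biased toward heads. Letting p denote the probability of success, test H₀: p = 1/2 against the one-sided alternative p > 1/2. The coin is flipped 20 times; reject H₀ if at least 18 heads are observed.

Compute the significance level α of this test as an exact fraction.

Under H₀, K ~ Binomial(20, 1/2), and α = P(K ≥ 18).
That's C(20,18) + C(20,19) + C(20,20) over 2^20, i.e. (190 + 20 + 1)/1048576 = 211/1048576.

211/1048576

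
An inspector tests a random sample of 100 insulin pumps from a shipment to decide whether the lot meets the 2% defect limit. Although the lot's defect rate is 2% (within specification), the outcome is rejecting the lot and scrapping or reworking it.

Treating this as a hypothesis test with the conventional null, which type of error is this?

The null hypothesis here is that the lot's defect rate is 2% (within specification).
'Rejecting the lot and scrapping or reworking it' corresponds to rejecting H₀.
H₀ was rejected but H₀ is true — a Type I error (false positive).

Type I error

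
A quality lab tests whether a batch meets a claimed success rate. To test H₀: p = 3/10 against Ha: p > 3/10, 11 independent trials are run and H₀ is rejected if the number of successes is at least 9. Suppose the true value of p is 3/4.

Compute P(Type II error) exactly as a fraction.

2285053/4194304

A Type II error is failing to reject when Ha holds: with p = 3/4, β = P(S ≤ 8).
Summing C(11,j)·(3/4)^j·(1/4)^{11-j} for j = 0..8 gives 2285053/4194304.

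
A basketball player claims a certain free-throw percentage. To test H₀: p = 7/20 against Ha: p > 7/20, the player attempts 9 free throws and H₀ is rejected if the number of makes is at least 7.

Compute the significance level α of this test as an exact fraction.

715658867/64000000000

The Type I error probability is α = P(X ≥ 7) computed under H₀, where X ~ Binomial(9, 7/20).
Summing C(9,j)(7/20)^j(13/20)^{9−j} for j = 7,…,9 gives 715658867/64000000000.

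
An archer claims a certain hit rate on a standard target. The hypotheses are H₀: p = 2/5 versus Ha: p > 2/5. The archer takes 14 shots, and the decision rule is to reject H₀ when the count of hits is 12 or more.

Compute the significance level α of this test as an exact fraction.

3715072/6103515625

The Type I error probability is α = P(X ≥ 12) computed under H₀, where X ~ Binomial(14, 2/5).
Adding the binomial terms for j = 12 through 14 with p = 2/5 yields 3715072/6103515625.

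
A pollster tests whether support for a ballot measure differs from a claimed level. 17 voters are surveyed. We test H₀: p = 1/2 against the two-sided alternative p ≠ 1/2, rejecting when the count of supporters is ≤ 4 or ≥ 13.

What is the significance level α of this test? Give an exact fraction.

1607/32768

The significance level is the null-hypothesis probability of the rejection region {≤4} ∪ {≥13}.
By symmetry, α = 2·P(X ≤ 4) = 2·(1 + 17 + 136 + 680 + 2380)/131072 = 6428/131072 = 1607/32768.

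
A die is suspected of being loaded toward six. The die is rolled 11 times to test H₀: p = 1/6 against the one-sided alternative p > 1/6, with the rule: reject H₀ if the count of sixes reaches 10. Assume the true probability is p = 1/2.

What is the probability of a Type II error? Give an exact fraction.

509/512

Under the alternative p = 1/2, Y ~ Binomial(11, 1/2); β is the probability the test does not reject, P(Y < 10).
Adding the binomial probabilities P(Y=0)+…+P(Y=9) at p = 1/2 gives 509/512.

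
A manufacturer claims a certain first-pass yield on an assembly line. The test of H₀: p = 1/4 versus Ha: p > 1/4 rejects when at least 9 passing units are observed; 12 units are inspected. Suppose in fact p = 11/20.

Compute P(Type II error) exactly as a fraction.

709043757719553/819200000000000

A Type II error is failing to reject when Ha holds: with p = 11/20, β = P(X ≤ 8).
Equivalently, β = 1 − P(X ≥ 9) = 709043757719553/819200000000000.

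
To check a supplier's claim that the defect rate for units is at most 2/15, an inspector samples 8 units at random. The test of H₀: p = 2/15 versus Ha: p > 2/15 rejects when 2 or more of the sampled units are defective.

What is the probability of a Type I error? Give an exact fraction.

743183632/2562890625

The significance level is the probability, assuming p = 2/15, of seeing 2 or more defectives in 8 draws.
α = 1 − P(K ≤ 1) = 1 − 1819706993/2562890625 = 743183632/2562890625.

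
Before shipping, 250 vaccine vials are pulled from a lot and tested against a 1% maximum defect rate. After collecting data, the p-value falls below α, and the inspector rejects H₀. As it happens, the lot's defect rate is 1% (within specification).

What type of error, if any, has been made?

The conventional null hypothesis here is that the lot's defect rate is 1% (within specification).
H₀ was rejected, but H₀ is actually true.
Rejecting a true null hypothesis is a Type I error (false positive).

Type I error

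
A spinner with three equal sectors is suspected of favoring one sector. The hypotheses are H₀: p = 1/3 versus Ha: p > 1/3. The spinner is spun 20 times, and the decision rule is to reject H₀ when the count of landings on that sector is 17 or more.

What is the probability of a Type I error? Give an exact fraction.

α = P(reject H₀ | H₀ true) = P(S ≥ 17 | p = 1/3), with S ~ Binomial(20, 1/3).
P(S ≥ 17) = Σ_{j=17}^{20} C(20,j)·(1/3)^j·(2/3)^{20-j} = 3307/1162261467.

3307/1162261467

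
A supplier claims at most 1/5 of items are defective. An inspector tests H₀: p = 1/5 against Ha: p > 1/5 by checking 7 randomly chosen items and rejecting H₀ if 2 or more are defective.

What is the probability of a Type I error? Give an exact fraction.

Under H₀, Y ~ Binomial(7, 1/5); the Type I error rate is P(Y ≥ 2).
Via the complement, α = 1 − Σ_{j=0}^{1} C(7,j)(1/5)^j(4/5)^{7-j} = 33069/78125.

33069/78125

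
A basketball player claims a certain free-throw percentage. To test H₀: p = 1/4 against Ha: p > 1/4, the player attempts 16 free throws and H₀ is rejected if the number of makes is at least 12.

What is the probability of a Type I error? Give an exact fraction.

163669/4294967296

α = P(reject H₀ | H₀ true) = P(S ≥ 12 | p = 1/4), with S ~ Binomial(16, 1/4).
Adding the binomial terms for j = 12 through 16 with p = 1/4 yields 163669/4294967296.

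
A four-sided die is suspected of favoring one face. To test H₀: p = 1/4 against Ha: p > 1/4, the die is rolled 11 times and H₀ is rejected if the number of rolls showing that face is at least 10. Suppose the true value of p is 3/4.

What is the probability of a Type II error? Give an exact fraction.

β = P(fail to reject H₀ | Ha true) = P(X ≤ 9 | p = 3/4), X ~ Binomial(11, 3/4).
Adding the binomial probabilities P(X=0)+…+P(X=9) at p = 3/4 gives 1683809/2097152.

1683809/2097152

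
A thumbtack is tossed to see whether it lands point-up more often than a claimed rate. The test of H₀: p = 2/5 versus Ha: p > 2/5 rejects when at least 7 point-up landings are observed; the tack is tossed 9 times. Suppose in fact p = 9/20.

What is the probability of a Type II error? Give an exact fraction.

30407271323/32000000000

β = P(fail to reject H₀ | Ha true) = P(X ≤ 6 | p = 9/20), X ~ Binomial(9, 9/20).
Summing C(9,j)·(9/20)^j·(11/20)^{9-j} for j = 0..6 gives 30407271323/32000000000.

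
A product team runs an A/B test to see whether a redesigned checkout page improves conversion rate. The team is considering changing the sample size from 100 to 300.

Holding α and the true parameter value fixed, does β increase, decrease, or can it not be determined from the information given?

It decreases.

Increasing n separates the H₀ and Ha sampling distributions, so under Ha fewer outcomes land in the acceptance region.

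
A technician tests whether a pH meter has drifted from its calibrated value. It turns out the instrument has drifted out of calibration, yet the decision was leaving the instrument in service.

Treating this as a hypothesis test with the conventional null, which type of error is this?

Type II error

The null hypothesis here is that the instrument is correctly calibrated.
'Leaving the instrument in service' corresponds to failing to reject H₀.
H₀ was not rejected but H₀ is false — a Type II error (false negative).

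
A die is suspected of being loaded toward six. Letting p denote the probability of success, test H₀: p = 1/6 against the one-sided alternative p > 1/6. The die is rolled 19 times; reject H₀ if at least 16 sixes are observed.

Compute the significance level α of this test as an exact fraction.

The Type I error probability is α = P(S ≥ 16) computed under H₀, where S ~ Binomial(19, 1/6).
P(S ≥ 16) = Σ_{j=16}^{19} C(19,j)·(1/6)^j·(5/6)^{19-j} = 581/2821109907456.

581/2821109907456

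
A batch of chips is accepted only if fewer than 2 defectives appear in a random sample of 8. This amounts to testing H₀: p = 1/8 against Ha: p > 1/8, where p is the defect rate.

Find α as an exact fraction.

4424071/16777216

α = P(reject H₀ | H₀ true) = P(X ≥ 2 | p = 1/8), X ~ Binomial(8, 1/8).
α = 1 − P(X ≤ 1) = 1 − 12353145/16777216 = 4424071/16777216.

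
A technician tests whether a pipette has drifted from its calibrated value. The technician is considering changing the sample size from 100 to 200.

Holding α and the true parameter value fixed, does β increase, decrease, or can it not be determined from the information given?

Increasing n separates the H₀ and Ha sampling distributions, so under Ha fewer outcomes land in the acceptance region.

It decreases.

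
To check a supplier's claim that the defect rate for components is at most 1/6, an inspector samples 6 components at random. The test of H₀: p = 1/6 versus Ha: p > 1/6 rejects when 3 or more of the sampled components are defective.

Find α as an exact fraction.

α = P(reject H₀ | H₀ true) = P(K ≥ 3 | p = 1/6), K ~ Binomial(6, 1/6).
α = 1 − P(K ≤ 2) = 1 − 21875/23328 = 1453/23328.

1453/23328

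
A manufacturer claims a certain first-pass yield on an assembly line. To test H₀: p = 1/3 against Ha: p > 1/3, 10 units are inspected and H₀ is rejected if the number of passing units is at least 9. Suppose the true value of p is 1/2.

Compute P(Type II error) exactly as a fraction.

Under the alternative p = 1/2, K ~ Binomial(10, 1/2); β is the probability the test does not reject, P(K < 9).
Adding the binomial probabilities P(K=0)+…+P(K=8) at p = 1/2 gives 1013/1024.

1013/1024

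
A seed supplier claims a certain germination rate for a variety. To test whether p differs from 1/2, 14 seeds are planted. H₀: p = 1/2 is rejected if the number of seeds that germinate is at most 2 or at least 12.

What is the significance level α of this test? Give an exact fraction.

Under H₀, Y ~ Binomial(14, 1/2); α is the probability of landing in either tail, P(Y ≤ 2) + P(Y ≥ 12).
Each tail has probability (1 + 14 + 91)/16384; doubling gives α = 212/16384 = 53/4096.

53/4096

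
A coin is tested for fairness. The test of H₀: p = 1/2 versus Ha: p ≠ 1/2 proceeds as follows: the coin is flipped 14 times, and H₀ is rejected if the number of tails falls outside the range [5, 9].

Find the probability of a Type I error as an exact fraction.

Under H₀, X ~ Binomial(14, 1/2); α is the probability of landing in either tail, P(X ≤ 4) + P(X ≥ 10).
The two tails are symmetric, so α = 2·(1 + 14 + 91 + 364 + 1001)/2^14 = 2942/16384 = 1471/8192.

1471/8192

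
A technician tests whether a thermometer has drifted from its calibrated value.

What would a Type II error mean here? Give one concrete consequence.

With the conventional null hypothesis that the instrument is correctly calibrated:
A Type II error is failing to reject H₀ when H₀ is false.
Here that means leaving the instrument in service when actually the instrument has drifted out of calibration.

A Type II error would mean concluding that the instrument is correctly calibrated (or at least failing to establish that the instrument has drifted out of calibration) when in fact the instrument has drifted out of calibration. Consequence: an out-of-calibration instrument continues producing bad measurements.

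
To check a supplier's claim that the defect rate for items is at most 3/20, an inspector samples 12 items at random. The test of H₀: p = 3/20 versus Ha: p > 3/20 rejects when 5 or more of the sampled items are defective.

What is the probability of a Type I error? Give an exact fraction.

9798413783967/409600000000000

Under H₀, X ~ Binomial(12, 3/20); the Type I error rate is P(X ≥ 5).
α = 1 − P(X ≤ 4) = 1 − 399801586216033/409600000000000 = 9798413783967/409600000000000.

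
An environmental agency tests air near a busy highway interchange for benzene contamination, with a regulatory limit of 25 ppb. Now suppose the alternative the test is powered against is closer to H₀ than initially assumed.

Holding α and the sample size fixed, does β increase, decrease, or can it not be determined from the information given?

When the true parameter is near the null value, the test has a harder time distinguishing Ha from H₀.

It increases.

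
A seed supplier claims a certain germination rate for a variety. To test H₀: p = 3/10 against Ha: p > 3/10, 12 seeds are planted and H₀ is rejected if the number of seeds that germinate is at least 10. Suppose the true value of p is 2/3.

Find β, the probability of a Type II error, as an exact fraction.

435185/531441

β = P(fail to reject H₀ | Ha true) = P(K ≤ 9 | p = 2/3), K ~ Binomial(12, 2/3).
Adding the binomial probabilities P(K=0)+…+P(K=9) at p = 2/3 gives 435185/531441.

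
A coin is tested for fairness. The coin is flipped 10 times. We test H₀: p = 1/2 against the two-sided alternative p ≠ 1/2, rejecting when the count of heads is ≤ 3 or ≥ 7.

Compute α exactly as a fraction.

α = P(Y ≤ 3 or Y ≥ 7 | p = 1/2), Y ~ Binomial(10, 1/2).
By symmetry, α = 2·P(Y ≤ 3) = 2·(1 + 10 + 45 + 120)/1024 = 352/1024 = 11/32.

11/32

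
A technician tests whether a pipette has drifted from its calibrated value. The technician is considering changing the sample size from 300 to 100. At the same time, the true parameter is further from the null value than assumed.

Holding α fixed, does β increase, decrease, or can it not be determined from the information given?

Cannot be determined from the information given.

The first change alone would make β increase; the second alone would make β decrease. Which effect dominates depends on the magnitudes, which are not given.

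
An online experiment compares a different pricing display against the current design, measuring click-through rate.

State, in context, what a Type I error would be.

With the conventional null hypothesis that the new design has no effect on click-through rate:
A Type I error is rejecting H₀ when H₀ is true.
Here that means shipping the new feature to all users when actually the new design has no effect on click-through rate.

A Type I error would mean concluding that the new design increases click-through rate when in fact the new design has no effect on click-through rate.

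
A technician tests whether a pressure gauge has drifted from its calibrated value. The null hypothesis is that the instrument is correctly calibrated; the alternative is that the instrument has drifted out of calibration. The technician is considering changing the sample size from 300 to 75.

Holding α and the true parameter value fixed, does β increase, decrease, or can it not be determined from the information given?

It increases.

Reducing n widens both sampling distributions, so the test has less ability to distinguish Ha from H₀.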